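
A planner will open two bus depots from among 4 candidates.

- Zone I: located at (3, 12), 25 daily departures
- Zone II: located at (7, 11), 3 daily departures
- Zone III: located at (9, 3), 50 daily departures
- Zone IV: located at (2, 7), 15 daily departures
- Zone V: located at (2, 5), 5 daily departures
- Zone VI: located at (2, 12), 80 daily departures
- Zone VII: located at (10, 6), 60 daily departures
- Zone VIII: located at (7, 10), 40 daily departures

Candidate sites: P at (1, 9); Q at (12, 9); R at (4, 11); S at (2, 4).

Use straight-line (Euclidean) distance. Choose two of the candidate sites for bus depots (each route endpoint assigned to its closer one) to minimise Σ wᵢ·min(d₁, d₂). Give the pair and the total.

{Q, R}, total 1000.2

Evaluate every pair (each demand assigned to the nearer of the two):
  {Q, R}: total = 1000.2
  {P, Q}: total = 1169.1
  {R, S}: total = 1221.9
  {P, R}: total = 1344.2
  {P, S}: total = 1492.3
  {Q, S}: total = 1663.4
Best pair: {Q, R} with total 1000.2.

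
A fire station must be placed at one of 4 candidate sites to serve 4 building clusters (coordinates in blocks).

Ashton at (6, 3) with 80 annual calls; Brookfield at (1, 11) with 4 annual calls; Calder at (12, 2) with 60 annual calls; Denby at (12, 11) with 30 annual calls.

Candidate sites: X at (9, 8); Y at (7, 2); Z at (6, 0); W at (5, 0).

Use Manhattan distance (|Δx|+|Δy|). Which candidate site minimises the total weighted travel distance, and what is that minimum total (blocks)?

Total weighted distance at each candidate:
  X (9, 8): total = 1404
  Y (7, 2): total = 940
  Z (6, 0): total = 1294
  W (5, 0): total = 1460
Minimum is at Y with total 940 blocks.

Y, total 940 blocks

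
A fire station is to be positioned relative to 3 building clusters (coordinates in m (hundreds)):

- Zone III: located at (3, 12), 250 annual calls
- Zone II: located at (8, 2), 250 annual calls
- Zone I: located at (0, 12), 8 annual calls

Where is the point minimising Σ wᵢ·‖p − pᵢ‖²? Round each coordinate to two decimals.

(5.41, 7.08)

The minimiser of Σwᵢ‖p−pᵢ‖² is the weighted centroid p* = (Σwᵢpᵢ)/(Σwᵢ).
Σwᵢ = 508.
Σwᵢxᵢ = 250·3 + 250·8 + 8·0 = 2750.
Σwᵢyᵢ = 250·12 + 250·2 + 8·12 = 3596.
x* = 2750/508 = 5.41, y* = 3596/508 = 7.08.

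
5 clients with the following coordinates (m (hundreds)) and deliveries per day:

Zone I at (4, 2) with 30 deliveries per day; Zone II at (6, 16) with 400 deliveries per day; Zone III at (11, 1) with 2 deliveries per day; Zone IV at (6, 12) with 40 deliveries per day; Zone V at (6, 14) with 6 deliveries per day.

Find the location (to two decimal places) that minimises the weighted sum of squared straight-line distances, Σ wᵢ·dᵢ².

(5.90, 14.70)

The minimiser of Σwᵢ‖p−pᵢ‖² is the weighted centroid p* = (Σwᵢpᵢ)/(Σwᵢ).
Σwᵢ = 478.
Σwᵢxᵢ = 30·4 + 400·6 + 2·11 + 40·6 + 6·6 = 2818.
Σwᵢyᵢ = 30·2 + 400·16 + 2·1 + 40·12 + 6·14 = 7026.
x* = 2818/478 = 5.90, y* = 7026/478 = 14.70.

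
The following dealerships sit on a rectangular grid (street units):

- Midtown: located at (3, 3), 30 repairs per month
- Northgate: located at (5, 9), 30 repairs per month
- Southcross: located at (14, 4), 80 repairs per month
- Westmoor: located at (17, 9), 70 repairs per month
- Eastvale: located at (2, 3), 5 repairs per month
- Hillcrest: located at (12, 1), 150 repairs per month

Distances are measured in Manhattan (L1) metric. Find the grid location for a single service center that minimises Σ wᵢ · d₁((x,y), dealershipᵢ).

Manhattan distance separates: Σwᵢ(|x−xᵢ|+|y−yᵢ|) = Σwᵢ|x−xᵢ| + Σwᵢ|y−yᵢ|, so x and y are optimised independently as 1-D weighted medians.
Total weight W = 365; half = 182.5.
x-coordinate, sorted with cumulative weight:
  x=2 (Eastvale, w=5) cum 5
  x=3 (Midtown, w=30) cum 35
  x=5 (Northgate, w=30) cum 65
  x=12 (Hillcrest, w=150) cum 215  ← median
  x=14 (Southcross, w=80) cum 295
  x=17 (Westmoor, w=70) cum 365
⇒ x* = 12
y-coordinate, sorted with cumulative weight:
  y=1 (Hillcrest, w=150) cum 150
  y=3 (Midtown, w=30) cum 180
  y=3 (Eastvale, w=5) cum 185  ← median
  y=4 (Southcross, w=80) cum 265
  y=9 (Northgate, w=30) cum 295
  y=9 (Westmoor, w=70) cum 365
⇒ y* = 3

(12, 3)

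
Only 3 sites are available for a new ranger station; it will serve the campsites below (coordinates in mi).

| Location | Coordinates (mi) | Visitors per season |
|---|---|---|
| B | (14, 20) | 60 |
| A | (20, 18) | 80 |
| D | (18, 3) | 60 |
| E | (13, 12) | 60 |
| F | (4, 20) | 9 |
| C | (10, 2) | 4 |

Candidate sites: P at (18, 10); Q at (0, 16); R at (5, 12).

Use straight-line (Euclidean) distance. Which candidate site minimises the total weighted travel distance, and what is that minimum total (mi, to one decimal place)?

P, total 2249.1 mi

Total weighted distance at each candidate:
  P (18, 10): total = 2249.1
  Q (0, 16): total = 4749.6
  R (5, 12): total = 3560.9
Minimum is at P with total 2249.1 mi.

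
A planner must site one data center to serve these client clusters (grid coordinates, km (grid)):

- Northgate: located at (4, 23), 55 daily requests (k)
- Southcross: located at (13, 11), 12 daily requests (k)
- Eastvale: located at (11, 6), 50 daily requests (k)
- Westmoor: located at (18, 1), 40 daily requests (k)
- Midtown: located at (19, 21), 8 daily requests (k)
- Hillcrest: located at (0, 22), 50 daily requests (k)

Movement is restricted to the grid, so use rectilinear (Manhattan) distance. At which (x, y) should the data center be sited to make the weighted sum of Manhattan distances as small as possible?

Manhattan distance separates: Σwᵢ(|x−xᵢ|+|y−yᵢ|) = Σwᵢ|x−xᵢ| + Σwᵢ|y−yᵢ|, so x and y are optimised independently as 1-D weighted medians.
Total weight W = 215; half = 107.5.
x-coordinate, sorted with cumulative weight:
  x=0 (Hillcrest, w=50) cum 50
  x=4 (Northgate, w=55) cum 105
  x=11 (Eastvale, w=50) cum 155  ← median
  x=13 (Southcross, w=12) cum 167
  x=18 (Westmoor, w=40) cum 207
  x=19 (Midtown, w=8) cum 215
⇒ x* = 11
y-coordinate, sorted with cumulative weight:
  y=1 (Westmoor, w=40) cum 40
  y=6 (Eastvale, w=50) cum 90
  y=11 (Southcross, w=12) cum 102
  y=21 (Midtown, w=8) cum 110  ← median
  y=22 (Hillcrest, w=50) cum 160
  y=23 (Northgate, w=55) cum 215
⇒ y* = 21

(11, 21)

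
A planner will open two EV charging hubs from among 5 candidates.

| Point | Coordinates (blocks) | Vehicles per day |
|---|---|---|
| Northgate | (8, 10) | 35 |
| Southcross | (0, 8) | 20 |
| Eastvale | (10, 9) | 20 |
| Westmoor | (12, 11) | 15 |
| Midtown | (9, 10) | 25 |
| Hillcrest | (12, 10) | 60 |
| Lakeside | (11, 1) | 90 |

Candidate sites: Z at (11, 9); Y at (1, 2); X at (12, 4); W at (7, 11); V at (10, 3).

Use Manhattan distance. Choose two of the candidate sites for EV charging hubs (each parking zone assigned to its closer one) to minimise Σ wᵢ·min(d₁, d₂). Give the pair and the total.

Evaluate every pair (each demand assigned to the nearer of the two):
  {Z, V}: total = 910
  {Z, X}: total = 1000
  {W, V}: total = 1150
  {X, W}: total = 1240
  {Z, W}: total = 1250
  {Z, Y}: total = 1260
  {X, V}: total = 1670
  {Y, X}: total = 1680
  {Y, V}: total = 1735
  {Y, W}: total = 1810
Best pair: {Z, V} with total 910.

{Z, V}, total 910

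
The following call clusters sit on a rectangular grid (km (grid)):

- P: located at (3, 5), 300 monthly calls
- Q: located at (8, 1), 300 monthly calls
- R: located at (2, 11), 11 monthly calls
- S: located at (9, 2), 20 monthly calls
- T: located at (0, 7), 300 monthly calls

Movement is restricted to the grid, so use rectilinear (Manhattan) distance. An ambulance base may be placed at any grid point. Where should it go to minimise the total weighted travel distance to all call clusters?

(3, 5)

Manhattan distance separates: Σwᵢ(|x−xᵢ|+|y−yᵢ|) = Σwᵢ|x−xᵢ| + Σwᵢ|y−yᵢ|, so x and y are optimised independently as 1-D weighted medians.
Total weight W = 931; half = 465.5.
x-coordinate, sorted with cumulative weight:
  x=0 (T, w=300) cum 300
  x=2 (R, w=11) cum 311
  x=3 (P, w=300) cum 611  ← median
  x=8 (Q, w=300) cum 911
  x=9 (S, w=20) cum 931
⇒ x* = 3
y-coordinate, sorted with cumulative weight:
  y=1 (Q, w=300) cum 300
  y=2 (S, w=20) cum 320
  y=5 (P, w=300) cum 620  ← median
  y=7 (T, w=300) cum 920
  y=11 (R, w=11) cum 931
⇒ y* = 5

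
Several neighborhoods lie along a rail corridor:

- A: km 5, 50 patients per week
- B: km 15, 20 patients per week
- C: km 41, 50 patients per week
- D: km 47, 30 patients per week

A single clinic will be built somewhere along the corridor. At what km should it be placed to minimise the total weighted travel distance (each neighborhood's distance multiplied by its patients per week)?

x = 41

For a sum of weighted absolute distances on a line, the optimum is the weighted median (not the mean). Total weight W = 150; half-weight = 75.
Sort by position and accumulate weight:
  km 5 (A, w=50) → cum 50
  km 15 (B, w=20) → cum 70
  km 41 (C, w=50) → cum 120  ≥ 75 → median here
  km 47 (D, w=30) → cum 150
Optimal location: km 41.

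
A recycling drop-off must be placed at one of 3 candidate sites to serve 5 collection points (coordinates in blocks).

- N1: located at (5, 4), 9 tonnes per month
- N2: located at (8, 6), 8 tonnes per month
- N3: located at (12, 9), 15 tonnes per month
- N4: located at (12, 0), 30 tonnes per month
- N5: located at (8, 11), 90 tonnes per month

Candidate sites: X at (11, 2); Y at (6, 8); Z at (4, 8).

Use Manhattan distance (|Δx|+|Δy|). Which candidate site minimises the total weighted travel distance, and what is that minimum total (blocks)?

Total weighted distance at each candidate:
  X (11, 2): total = 1418
  Y (6, 8): total = 1052
  Z (4, 8): total = 1338
Minimum is at Y with total 1052 blocks.

Y, total 1052 blocks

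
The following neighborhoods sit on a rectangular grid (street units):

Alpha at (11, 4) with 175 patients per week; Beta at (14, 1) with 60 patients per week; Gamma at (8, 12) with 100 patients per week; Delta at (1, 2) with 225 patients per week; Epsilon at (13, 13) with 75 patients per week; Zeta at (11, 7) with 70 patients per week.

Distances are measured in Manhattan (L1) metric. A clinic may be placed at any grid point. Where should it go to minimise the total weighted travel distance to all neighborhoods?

(11, 4)

Manhattan distance separates: Σwᵢ(|x−xᵢ|+|y−yᵢ|) = Σwᵢ|x−xᵢ| + Σwᵢ|y−yᵢ|, so x and y are optimised independently as 1-D weighted medians.
Total weight W = 705; half = 352.5.
x-coordinate, sorted with cumulative weight:
  x=1 (Delta, w=225) cum 225
  x=8 (Gamma, w=100) cum 325
  x=11 (Alpha, w=175) cum 500  ← median
  x=11 (Zeta, w=70) cum 570
  x=13 (Epsilon, w=75) cum 645
  x=14 (Beta, w=60) cum 705
⇒ x* = 11
y-coordinate, sorted with cumulative weight:
  y=1 (Beta, w=60) cum 60
  y=2 (Delta, w=225) cum 285
  y=4 (Alpha, w=175) cum 460  ← median
  y=7 (Zeta, w=70) cum 530
  y=12 (Gamma, w=100) cum 630
  y=13 (Epsilon, w=75) cum 705
⇒ y* = 4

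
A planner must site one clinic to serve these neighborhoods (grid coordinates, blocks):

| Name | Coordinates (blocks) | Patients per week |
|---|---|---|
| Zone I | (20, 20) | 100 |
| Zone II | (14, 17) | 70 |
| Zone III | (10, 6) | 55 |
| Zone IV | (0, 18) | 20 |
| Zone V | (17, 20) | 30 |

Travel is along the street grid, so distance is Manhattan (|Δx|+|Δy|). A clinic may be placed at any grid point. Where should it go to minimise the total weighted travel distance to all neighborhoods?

(14, 18)

Manhattan distance separates: Σwᵢ(|x−xᵢ|+|y−yᵢ|) = Σwᵢ|x−xᵢ| + Σwᵢ|y−yᵢ|, so x and y are optimised independently as 1-D weighted medians.
Total weight W = 275; half = 137.5.
x-coordinate, sorted with cumulative weight:
  x=0 (Zone IV, w=20) cum 20
  x=10 (Zone III, w=55) cum 75
  x=14 (Zone II, w=70) cum 145  ← median
  x=17 (Zone V, w=30) cum 175
  x=20 (Zone I, w=100) cum 275
⇒ x* = 14
y-coordinate, sorted with cumulative weight:
  y=6 (Zone III, w=55) cum 55
  y=17 (Zone II, w=70) cum 125
  y=18 (Zone IV, w=20) cum 145  ← median
  y=20 (Zone I, w=100) cum 245
  y=20 (Zone V, w=30) cum 275
⇒ y* = 18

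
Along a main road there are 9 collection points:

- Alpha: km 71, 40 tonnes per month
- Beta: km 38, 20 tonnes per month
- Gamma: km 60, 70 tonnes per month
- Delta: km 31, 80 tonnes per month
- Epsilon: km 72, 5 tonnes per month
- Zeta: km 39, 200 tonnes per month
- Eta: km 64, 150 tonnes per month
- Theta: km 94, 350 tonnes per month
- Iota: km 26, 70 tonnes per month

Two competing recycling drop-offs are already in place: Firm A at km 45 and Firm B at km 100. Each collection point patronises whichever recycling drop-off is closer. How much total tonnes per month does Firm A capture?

The indifferent point is the midpoint (45+100)/2 = 72.5; collection points left of it (closer to Firm A at 45) go to Firm A, those right go to Firm B.
  Iota at 26 (w=70) → Firm A
  Delta at 31 (w=80) → Firm A
  Beta at 38 (w=20) → Firm A
  Zeta at 39 (w=200) → Firm A
  Gamma at 60 (w=70) → Firm A
  Eta at 64 (w=150) → Firm A
  Alpha at 71 (w=40) → Firm A
  Epsilon at 72 (w=5) → Firm A
  Theta at 94 (w=350) → Firm B
Firm A captures 635; Firm B captures 350.

635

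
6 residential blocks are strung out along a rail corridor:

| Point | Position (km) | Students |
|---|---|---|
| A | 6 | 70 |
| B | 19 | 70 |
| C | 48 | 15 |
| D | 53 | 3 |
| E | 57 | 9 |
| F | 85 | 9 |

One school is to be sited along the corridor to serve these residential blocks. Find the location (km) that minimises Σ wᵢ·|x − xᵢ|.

For a sum of weighted absolute distances on a line, the optimum is the weighted median (not the mean). Total weight W = 176; half-weight = 88.
Sort by position and accumulate weight:
  km 6 (A, w=70) → cum 70
  km 19 (B, w=70) → cum 140  ≥ 88 → median here
  km 48 (C, w=15) → cum 155
  km 53 (D, w=3) → cum 158
  km 57 (E, w=9) → cum 167
  km 85 (F, w=9) → cum 176
Optimal location: km 19.

x = 19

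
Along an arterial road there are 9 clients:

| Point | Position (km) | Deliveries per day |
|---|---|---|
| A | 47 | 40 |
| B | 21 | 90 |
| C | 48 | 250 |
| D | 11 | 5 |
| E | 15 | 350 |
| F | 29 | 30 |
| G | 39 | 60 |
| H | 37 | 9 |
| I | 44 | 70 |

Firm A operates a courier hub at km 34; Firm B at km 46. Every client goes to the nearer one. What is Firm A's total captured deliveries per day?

The indifferent point is the midpoint (34+46)/2 = 40; clients left of it (closer to Firm A at 34) go to Firm A, those right go to Firm B.
  D at 11 (w=5) → Firm A
  E at 15 (w=350) → Firm A
  B at 21 (w=90) → Firm A
  F at 29 (w=30) → Firm A
  H at 37 (w=9) → Firm A
  G at 39 (w=60) → Firm A
  I at 44 (w=70) → Firm B
  A at 47 (w=40) → Firm B
  C at 48 (w=250) → Firm B
Firm A captures 544; Firm B captures 360.

544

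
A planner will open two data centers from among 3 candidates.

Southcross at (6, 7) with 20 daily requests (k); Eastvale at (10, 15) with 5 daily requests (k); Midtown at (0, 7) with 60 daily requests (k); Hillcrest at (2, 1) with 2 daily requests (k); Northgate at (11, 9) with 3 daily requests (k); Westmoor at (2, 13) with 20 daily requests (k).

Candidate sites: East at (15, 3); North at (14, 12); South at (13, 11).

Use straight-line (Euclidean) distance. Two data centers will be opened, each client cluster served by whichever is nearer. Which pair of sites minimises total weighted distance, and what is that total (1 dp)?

Evaluate every pair (each demand assigned to the nearer of the two):
  {East, South}: total = 1260.7
  {North, South}: total = 1264.2
  {East, North}: total = 1385.5
Best pair: {East, South} with total 1260.7.

{East, South}, total 1260.7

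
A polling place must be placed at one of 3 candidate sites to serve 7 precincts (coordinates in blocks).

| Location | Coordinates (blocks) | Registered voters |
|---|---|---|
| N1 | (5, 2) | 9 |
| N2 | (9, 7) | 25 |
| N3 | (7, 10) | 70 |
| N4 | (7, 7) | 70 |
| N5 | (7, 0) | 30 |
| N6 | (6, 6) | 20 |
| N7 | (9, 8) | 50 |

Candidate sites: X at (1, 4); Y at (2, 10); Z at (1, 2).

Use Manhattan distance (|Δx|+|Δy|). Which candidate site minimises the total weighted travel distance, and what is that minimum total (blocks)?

Total weighted distance at each candidate:
  X (1, 4): total = 2839
  Y (2, 10): total = 2319
  Z (1, 2): total = 3231
Minimum is at Y with total 2319 blocks.

Y, total 2319 blocks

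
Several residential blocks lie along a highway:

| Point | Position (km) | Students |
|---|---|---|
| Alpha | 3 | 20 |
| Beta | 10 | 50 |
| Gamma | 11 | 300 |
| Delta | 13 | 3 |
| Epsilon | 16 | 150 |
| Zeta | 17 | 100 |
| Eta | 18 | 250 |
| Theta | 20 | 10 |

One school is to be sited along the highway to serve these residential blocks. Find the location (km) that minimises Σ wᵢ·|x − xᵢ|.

For a sum of weighted absolute distances on a line, the optimum is the weighted median (not the mean). Total weight W = 883; half-weight = 441.5.
Sort by position and accumulate weight:
  km 3 (Alpha, w=20) → cum 20
  km 10 (Beta, w=50) → cum 70
  km 11 (Gamma, w=300) → cum 370
  km 13 (Delta, w=3) → cum 373
  km 16 (Epsilon, w=150) → cum 523  ≥ 441.5 → median here
  km 17 (Zeta, w=100) → cum 623
  km 18 (Eta, w=250) → cum 873
  km 20 (Theta, w=10) → cum 883
Optimal location: km 16.

x = 16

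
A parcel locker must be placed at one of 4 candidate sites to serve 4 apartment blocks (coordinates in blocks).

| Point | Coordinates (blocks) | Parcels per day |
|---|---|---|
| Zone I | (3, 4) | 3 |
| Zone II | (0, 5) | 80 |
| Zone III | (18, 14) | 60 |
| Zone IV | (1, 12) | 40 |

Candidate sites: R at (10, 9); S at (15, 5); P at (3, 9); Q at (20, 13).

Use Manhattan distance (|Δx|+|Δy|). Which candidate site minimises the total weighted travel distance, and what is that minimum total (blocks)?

P, total 1975 blocks

Total weighted distance at each candidate:
  R (10, 9): total = 2416
  S (15, 5): total = 2799
  P (3, 9): total = 1975
  Q (20, 13): total = 3298
Minimum is at P with total 1975 blocks.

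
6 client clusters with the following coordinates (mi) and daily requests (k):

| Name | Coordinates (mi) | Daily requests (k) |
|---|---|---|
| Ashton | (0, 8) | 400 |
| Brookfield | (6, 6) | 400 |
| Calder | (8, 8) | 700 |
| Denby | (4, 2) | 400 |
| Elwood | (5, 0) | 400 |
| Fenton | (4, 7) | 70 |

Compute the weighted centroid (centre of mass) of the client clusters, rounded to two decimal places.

The minimiser of Σwᵢ‖p−pᵢ‖² is the weighted centroid p* = (Σwᵢpᵢ)/(Σwᵢ).
Σwᵢ = 2370.
Σwᵢxᵢ = 400·0 + 400·6 + 700·8 + 400·4 + 400·5 + 70·4 = 11880.
Σwᵢyᵢ = 400·8 + 400·6 + 700·8 + 400·2 + 400·0 + 70·7 = 12490.
x* = 11880/2370 = 5.01, y* = 12490/2370 = 5.27.

(5.01, 5.27)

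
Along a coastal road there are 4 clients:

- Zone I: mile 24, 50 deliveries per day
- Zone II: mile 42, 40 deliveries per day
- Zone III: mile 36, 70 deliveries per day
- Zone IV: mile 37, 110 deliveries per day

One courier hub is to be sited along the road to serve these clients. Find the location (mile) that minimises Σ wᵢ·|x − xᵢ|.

x = 37

For a sum of weighted absolute distances on a line, the optimum is the weighted median (not the mean). Total weight W = 270; half-weight = 135.
Sort by position and accumulate weight:
  mile 24 (Zone I, w=50) → cum 50
  mile 36 (Zone III, w=70) → cum 120
  mile 37 (Zone IV, w=110) → cum 230  ≥ 135 → median here
  mile 42 (Zone II, w=40) → cum 270
Optimal location: mile 37.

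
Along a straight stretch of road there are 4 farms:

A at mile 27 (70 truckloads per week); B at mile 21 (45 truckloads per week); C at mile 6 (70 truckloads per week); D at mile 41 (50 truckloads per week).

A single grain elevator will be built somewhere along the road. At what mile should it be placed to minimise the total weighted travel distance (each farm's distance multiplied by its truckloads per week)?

For a sum of weighted absolute distances on a line, the optimum is the weighted median (not the mean). Total weight W = 235; half-weight = 117.5.
Sort by position and accumulate weight:
  mile 6 (C, w=70) → cum 70
  mile 21 (B, w=45) → cum 115
  mile 27 (A, w=70) → cum 185  ≥ 117.5 → median here
  mile 41 (D, w=50) → cum 235
Optimal location: mile 27.

x = 27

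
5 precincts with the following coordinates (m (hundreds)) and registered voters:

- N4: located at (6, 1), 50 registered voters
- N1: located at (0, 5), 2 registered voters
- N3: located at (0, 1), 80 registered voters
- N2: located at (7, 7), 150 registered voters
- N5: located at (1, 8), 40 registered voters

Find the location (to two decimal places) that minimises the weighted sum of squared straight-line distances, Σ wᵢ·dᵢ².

The minimiser of Σwᵢ‖p−pᵢ‖² is the weighted centroid p* = (Σwᵢpᵢ)/(Σwᵢ).
Σwᵢ = 322.
Σwᵢxᵢ = 50·6 + 2·0 + 80·0 + 150·7 + 40·1 = 1390.
Σwᵢyᵢ = 50·1 + 2·5 + 80·1 + 150·7 + 40·8 = 1510.
x* = 1390/322 = 4.32, y* = 1510/322 = 4.69.

(4.32, 4.69)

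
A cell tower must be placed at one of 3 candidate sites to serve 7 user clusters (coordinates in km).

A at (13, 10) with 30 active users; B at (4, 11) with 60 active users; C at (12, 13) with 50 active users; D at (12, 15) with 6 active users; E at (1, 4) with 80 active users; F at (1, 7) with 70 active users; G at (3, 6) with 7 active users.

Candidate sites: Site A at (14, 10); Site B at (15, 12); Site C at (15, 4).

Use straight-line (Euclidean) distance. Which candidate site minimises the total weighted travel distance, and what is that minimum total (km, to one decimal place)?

Site A, total 3006.9 km

Total weighted distance at each candidate:
  Site A (14, 10): total = 3006.9
  Site B (15, 12): total = 3355.6
  Site C (15, 4): total = 3722.2
Minimum is at Site A with total 3006.9 km.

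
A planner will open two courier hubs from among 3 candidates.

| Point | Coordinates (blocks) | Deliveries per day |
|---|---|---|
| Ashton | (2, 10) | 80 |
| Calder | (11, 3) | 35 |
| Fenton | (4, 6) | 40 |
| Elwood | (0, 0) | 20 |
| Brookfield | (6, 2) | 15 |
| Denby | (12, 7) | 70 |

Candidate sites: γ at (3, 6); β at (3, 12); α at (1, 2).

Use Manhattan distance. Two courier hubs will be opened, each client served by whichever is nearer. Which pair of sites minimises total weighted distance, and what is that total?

{γ, β}, total 1650

Evaluate every pair (each demand assigned to the nearer of the two):
  {γ, β}: total = 1650
  {γ, α}: total = 1660
  {β, α}: total = 2020
Best pair: {γ, β} with total 1650.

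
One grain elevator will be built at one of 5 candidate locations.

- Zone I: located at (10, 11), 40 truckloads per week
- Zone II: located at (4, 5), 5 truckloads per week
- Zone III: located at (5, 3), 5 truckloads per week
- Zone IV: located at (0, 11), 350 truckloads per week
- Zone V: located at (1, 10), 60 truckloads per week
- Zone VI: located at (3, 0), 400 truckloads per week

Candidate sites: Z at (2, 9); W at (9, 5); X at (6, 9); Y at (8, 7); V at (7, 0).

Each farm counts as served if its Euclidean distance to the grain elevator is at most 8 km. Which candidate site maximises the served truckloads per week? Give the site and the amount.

Coverage radius r = 8 km; a point is covered iff (Δx)²+(Δy)² ≤ 8² = 64.
  Z (2, 9): covers {Zone II, Zone III, Zone IV, Zone V} → 420
  W (9, 5): covers {Zone I, Zone II, Zone III, Zone VI} → 450
  X (6, 9): covers {Zone I, Zone II, Zone III, Zone IV, Zone V} → 460
  Y (8, 7): covers {Zone I, Zone II, Zone III, Zone V} → 110
  V (7, 0): covers {Zone II, Zone III, Zone VI} → 410
Maximum coverage at X: 460 truckloads per week.

X, covering 460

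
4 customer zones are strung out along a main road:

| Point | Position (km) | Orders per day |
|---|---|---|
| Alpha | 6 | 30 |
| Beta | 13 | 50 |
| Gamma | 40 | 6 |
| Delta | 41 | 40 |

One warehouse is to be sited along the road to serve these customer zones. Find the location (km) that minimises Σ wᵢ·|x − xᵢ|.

For a sum of weighted absolute distances on a line, the optimum is the weighted median (not the mean). Total weight W = 126; half-weight = 63.
Sort by position and accumulate weight:
  km 6 (Alpha, w=30) → cum 30
  km 13 (Beta, w=50) → cum 80  ≥ 63 → median here
  km 40 (Gamma, w=6) → cum 86
  km 41 (Delta, w=40) → cum 126
Optimal location: km 13.

x = 13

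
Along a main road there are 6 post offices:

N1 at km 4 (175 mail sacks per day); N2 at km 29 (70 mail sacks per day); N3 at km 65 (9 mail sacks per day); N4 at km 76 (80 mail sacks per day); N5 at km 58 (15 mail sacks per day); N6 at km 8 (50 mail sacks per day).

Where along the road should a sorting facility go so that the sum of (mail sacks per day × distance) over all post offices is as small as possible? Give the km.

x = 8

For a sum of weighted absolute distances on a line, the optimum is the weighted median (not the mean). Total weight W = 399; half-weight = 199.5.
Sort by position and accumulate weight:
  km 4 (N1, w=175) → cum 175
  km 8 (N6, w=50) → cum 225  ≥ 199.5 → median here
  km 29 (N2, w=70) → cum 295
  km 58 (N5, w=15) → cum 310
  km 65 (N3, w=9) → cum 319
  km 76 (N4, w=80) → cum 399
Optimal location: km 8.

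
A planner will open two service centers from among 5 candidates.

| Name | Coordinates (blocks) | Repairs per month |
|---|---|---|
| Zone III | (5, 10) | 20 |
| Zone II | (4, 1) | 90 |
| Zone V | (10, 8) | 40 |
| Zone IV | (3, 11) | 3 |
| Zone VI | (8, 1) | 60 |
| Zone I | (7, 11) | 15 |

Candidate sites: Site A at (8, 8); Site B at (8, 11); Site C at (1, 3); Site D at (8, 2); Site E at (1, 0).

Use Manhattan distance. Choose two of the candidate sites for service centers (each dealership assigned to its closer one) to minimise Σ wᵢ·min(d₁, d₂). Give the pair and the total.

Evaluate every pair (each demand assigned to the nearer of the two):
  {Site A, Site D}: total = 774
  {Site B, Site D}: total = 820
  {Site A, Site E}: total = 1044
  {Site A, Site C}: total = 1134
  {Site D, Site E}: total = 1149
  {Site B, Site E}: total = 1150
  {Site C, Site D}: total = 1230
  {Site B, Site C}: total = 1300
  {Site A, Site B}: total = 1600
  {Site C, Site E}: total = 1860
Best pair: {Site A, Site D} with total 774.

{Site A, Site D}, total 774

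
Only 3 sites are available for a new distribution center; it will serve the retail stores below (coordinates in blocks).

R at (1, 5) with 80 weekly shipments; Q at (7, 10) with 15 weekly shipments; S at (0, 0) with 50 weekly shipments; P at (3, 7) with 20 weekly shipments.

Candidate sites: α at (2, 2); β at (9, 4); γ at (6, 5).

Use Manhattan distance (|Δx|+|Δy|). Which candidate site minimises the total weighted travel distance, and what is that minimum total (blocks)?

Total weighted distance at each candidate:
  α (2, 2): total = 835
  β (9, 4): total = 1670
  γ (6, 5): total = 1140
Minimum is at α with total 835 blocks.

α, total 835 blocks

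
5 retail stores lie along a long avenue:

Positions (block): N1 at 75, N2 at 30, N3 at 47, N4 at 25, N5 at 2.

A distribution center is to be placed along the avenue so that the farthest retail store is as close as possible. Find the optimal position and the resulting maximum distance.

The 1-center on a line is the midpoint of the two extreme points: leftmost at 2, rightmost at 75.
Optimal location = (2 + 75)/2 = 38.5; maximum distance = (75 − 2)/2 = 36.5.

location 38.5, max distance 36.5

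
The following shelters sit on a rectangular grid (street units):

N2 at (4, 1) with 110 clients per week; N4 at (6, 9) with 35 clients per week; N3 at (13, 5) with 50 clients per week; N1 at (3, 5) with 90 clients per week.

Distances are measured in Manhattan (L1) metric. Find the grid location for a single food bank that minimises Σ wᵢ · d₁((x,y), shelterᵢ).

(4, 5)

Manhattan distance separates: Σwᵢ(|x−xᵢ|+|y−yᵢ|) = Σwᵢ|x−xᵢ| + Σwᵢ|y−yᵢ|, so x and y are optimised independently as 1-D weighted medians.
Total weight W = 285; half = 142.5.
x-coordinate, sorted with cumulative weight:
  x=3 (N1, w=90) cum 90
  x=4 (N2, w=110) cum 200  ← median
  x=6 (N4, w=35) cum 235
  x=13 (N3, w=50) cum 285
⇒ x* = 4
y-coordinate, sorted with cumulative weight:
  y=1 (N2, w=110) cum 110
  y=5 (N3, w=50) cum 160  ← median
  y=5 (N1, w=90) cum 250
  y=9 (N4, w=35) cum 285
⇒ y* = 5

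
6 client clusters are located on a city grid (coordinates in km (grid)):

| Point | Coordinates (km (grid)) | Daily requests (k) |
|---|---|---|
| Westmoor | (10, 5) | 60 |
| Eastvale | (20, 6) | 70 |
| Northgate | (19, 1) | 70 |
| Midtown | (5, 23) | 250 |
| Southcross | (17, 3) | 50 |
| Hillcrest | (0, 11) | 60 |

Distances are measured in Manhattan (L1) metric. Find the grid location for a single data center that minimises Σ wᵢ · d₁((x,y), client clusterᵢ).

Manhattan distance separates: Σwᵢ(|x−xᵢ|+|y−yᵢ|) = Σwᵢ|x−xᵢ| + Σwᵢ|y−yᵢ|, so x and y are optimised independently as 1-D weighted medians.
Total weight W = 560; half = 280.
x-coordinate, sorted with cumulative weight:
  x=0 (Hillcrest, w=60) cum 60
  x=5 (Midtown, w=250) cum 310  ← median
  x=10 (Westmoor, w=60) cum 370
  x=17 (Southcross, w=50) cum 420
  x=19 (Northgate, w=70) cum 490
  x=20 (Eastvale, w=70) cum 560
⇒ x* = 5
y-coordinate, sorted with cumulative weight:
  y=1 (Northgate, w=70) cum 70
  y=3 (Southcross, w=50) cum 120
  y=5 (Westmoor, w=60) cum 180
  y=6 (Eastvale, w=70) cum 250
  y=11 (Hillcrest, w=60) cum 310  ← median
  y=23 (Midtown, w=250) cum 560
⇒ y* = 11

(5, 11)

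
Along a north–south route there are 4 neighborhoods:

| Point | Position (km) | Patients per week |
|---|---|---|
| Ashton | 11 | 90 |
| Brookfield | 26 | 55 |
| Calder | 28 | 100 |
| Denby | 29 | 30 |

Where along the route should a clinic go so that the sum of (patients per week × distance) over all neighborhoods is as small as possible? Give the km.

For a sum of weighted absolute distances on a line, the optimum is the weighted median (not the mean). Total weight W = 275; half-weight = 137.5.
Sort by position and accumulate weight:
  km 11 (Ashton, w=90) → cum 90
  km 26 (Brookfield, w=55) → cum 145  ≥ 137.5 → median here
  km 28 (Calder, w=100) → cum 245
  km 29 (Denby, w=30) → cum 275
Optimal location: km 26.

x = 26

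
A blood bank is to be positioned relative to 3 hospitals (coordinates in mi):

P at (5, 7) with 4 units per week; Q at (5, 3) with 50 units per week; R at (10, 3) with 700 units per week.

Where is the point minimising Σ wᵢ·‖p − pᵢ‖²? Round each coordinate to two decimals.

(9.64, 3.02)

The minimiser of Σwᵢ‖p−pᵢ‖² is the weighted centroid p* = (Σwᵢpᵢ)/(Σwᵢ).
Σwᵢ = 754.
Σwᵢxᵢ = 4·5 + 50·5 + 700·10 = 7270.
Σwᵢyᵢ = 4·7 + 50·3 + 700·3 = 2278.
x* = 7270/754 = 9.64, y* = 2278/754 = 3.02.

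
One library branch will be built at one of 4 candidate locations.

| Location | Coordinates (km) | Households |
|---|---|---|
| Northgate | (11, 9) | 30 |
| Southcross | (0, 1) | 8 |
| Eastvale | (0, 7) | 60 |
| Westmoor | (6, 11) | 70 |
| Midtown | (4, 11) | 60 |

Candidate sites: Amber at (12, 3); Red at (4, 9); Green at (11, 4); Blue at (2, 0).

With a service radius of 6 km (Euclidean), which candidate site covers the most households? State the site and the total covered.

Red, covering 190

Coverage radius r = 6 km; a point is covered iff (Δx)²+(Δy)² ≤ 6² = 36.
  Amber (12, 3): covers {none} → 0
  Red (4, 9): covers {Eastvale, Westmoor, Midtown} → 190
  Green (11, 4): covers {Northgate} → 30
  Blue (2, 0): covers {Southcross} → 8
Maximum coverage at Red: 190 households.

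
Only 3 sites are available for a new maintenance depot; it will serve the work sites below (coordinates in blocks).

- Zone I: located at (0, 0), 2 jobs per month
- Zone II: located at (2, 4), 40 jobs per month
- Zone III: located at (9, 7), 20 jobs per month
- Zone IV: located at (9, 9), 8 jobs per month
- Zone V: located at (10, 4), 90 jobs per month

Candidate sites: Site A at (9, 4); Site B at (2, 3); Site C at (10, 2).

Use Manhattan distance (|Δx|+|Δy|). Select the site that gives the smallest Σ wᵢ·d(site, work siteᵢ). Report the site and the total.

Site A, total 496 blocks

Total weighted distance at each candidate:
  Site A (9, 4): total = 496
  Site B (2, 3): total = 1184
  Site C (10, 2): total = 788
Minimum is at Site A with total 496 blocks.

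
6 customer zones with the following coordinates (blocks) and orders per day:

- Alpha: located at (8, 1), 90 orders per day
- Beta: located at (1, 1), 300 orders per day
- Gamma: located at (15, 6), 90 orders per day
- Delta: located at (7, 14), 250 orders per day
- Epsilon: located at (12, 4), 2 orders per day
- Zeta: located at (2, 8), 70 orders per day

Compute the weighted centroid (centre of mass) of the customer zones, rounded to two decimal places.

(5.34, 6.23)

The minimiser of Σwᵢ‖p−pᵢ‖² is the weighted centroid p* = (Σwᵢpᵢ)/(Σwᵢ).
Σwᵢ = 802.
Σwᵢxᵢ = 90·8 + 300·1 + 90·15 + 250·7 + 2·12 + 70·2 = 4284.
Σwᵢyᵢ = 90·1 + 300·1 + 90·6 + 250·14 + 2·4 + 70·8 = 4998.
x* = 4284/802 = 5.34, y* = 4998/802 = 6.23.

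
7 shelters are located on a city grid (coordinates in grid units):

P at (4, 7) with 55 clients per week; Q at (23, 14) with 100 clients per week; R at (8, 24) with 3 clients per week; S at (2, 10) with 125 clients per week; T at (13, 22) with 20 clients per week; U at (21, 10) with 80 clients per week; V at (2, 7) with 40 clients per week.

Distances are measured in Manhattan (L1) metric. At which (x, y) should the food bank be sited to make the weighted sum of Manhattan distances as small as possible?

Manhattan distance separates: Σwᵢ(|x−xᵢ|+|y−yᵢ|) = Σwᵢ|x−xᵢ| + Σwᵢ|y−yᵢ|, so x and y are optimised independently as 1-D weighted medians.
Total weight W = 423; half = 211.5.
x-coordinate, sorted with cumulative weight:
  x=2 (S, w=125) cum 125
  x=2 (V, w=40) cum 165
  x=4 (P, w=55) cum 220  ← median
  x=8 (R, w=3) cum 223
  x=13 (T, w=20) cum 243
  x=21 (U, w=80) cum 323
  x=23 (Q, w=100) cum 423
⇒ x* = 4
y-coordinate, sorted with cumulative weight:
  y=7 (P, w=55) cum 55
  y=7 (V, w=40) cum 95
  y=10 (S, w=125) cum 220  ← median
  y=10 (U, w=80) cum 300
  y=14 (Q, w=100) cum 400
  y=22 (T, w=20) cum 420
  y=24 (R, w=3) cum 423
⇒ y* = 10

(4, 10)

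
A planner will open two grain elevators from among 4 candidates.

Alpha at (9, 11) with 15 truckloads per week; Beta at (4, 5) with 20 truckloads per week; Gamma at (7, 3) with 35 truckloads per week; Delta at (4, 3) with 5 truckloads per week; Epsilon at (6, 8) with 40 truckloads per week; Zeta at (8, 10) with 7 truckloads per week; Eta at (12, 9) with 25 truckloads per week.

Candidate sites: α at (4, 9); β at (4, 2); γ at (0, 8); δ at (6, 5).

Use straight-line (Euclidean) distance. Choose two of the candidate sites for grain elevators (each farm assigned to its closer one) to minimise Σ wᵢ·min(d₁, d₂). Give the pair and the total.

Evaluate every pair (each demand assigned to the nearer of the two):
  {α, δ}: total = 511.8
  {β, δ}: total = 561.9
  {γ, δ}: total = 571.0
  {α, β}: total = 574.8
  {α, γ}: total = 743.9
  {β, γ}: total = 881.5
Best pair: {α, δ} with total 511.8.

{α, δ}, total 511.8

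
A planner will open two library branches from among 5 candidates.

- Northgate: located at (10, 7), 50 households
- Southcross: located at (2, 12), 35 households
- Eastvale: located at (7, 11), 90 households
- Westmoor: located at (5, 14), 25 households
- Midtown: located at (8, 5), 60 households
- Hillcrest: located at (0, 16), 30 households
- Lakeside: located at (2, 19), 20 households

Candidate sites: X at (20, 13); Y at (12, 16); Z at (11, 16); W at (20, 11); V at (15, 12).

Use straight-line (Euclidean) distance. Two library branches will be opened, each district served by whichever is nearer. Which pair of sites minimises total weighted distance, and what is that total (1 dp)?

{Z, V}, total 2546.4

Evaluate every pair (each demand assigned to the nearer of the two):
  {Z, V}: total = 2546.4
  {Y, V}: total = 2711.7
  {X, Z}: total = 2735.7
  {Y, Z}: total = 2735.7
  {Z, W}: total = 2735.7
  {X, Y}: total = 2927.4
  {Y, W}: total = 2927.4
  {X, V}: total = 3144.1
  {W, V}: total = 3144.1
  {X, W}: total = 4506.5
Best pair: {Z, V} with total 2546.4.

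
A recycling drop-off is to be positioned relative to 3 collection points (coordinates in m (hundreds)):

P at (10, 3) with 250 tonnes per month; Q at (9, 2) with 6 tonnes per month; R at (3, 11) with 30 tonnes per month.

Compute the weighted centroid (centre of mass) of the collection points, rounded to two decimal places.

(9.24, 3.82)

The minimiser of Σwᵢ‖p−pᵢ‖² is the weighted centroid p* = (Σwᵢpᵢ)/(Σwᵢ).
Σwᵢ = 286.
Σwᵢxᵢ = 250·10 + 6·9 + 30·3 = 2644.
Σwᵢyᵢ = 250·3 + 6·2 + 30·11 = 1092.
x* = 2644/286 = 9.24, y* = 1092/286 = 3.82.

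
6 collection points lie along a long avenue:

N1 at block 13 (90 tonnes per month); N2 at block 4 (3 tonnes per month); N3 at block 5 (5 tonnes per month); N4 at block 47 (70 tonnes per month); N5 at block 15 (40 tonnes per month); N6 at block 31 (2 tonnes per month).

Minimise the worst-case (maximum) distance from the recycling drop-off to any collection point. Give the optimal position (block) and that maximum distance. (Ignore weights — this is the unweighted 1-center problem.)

The 1-center on a line is the midpoint of the two extreme points: leftmost at 4, rightmost at 47.
Optimal location = (4 + 47)/2 = 25.5; maximum distance = (47 − 4)/2 = 21.5.

location 25.5, max distance 21.5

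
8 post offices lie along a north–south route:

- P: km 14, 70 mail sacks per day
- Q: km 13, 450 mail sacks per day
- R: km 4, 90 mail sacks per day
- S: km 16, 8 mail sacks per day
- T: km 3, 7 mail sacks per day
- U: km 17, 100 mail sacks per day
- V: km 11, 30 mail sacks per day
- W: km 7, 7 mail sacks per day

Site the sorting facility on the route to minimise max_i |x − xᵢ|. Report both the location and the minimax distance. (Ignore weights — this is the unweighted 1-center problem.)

location 10, max distance 7

The 1-center on a line is the midpoint of the two extreme points: leftmost at 3, rightmost at 17.
Optimal location = (3 + 17)/2 = 10; maximum distance = (17 − 3)/2 = 7.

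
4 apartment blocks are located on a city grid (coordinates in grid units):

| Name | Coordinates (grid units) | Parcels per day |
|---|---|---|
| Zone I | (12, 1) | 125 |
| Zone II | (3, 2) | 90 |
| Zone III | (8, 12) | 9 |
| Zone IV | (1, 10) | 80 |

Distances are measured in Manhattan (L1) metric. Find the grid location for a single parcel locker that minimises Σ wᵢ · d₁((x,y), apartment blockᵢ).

(3, 2)

Manhattan distance separates: Σwᵢ(|x−xᵢ|+|y−yᵢ|) = Σwᵢ|x−xᵢ| + Σwᵢ|y−yᵢ|, so x and y are optimised independently as 1-D weighted medians.
Total weight W = 304; half = 152.
x-coordinate, sorted with cumulative weight:
  x=1 (Zone IV, w=80) cum 80
  x=3 (Zone II, w=90) cum 170  ← median
  x=8 (Zone III, w=9) cum 179
  x=12 (Zone I, w=125) cum 304
⇒ x* = 3
y-coordinate, sorted with cumulative weight:
  y=1 (Zone I, w=125) cum 125
  y=2 (Zone II, w=90) cum 215  ← median
  y=10 (Zone IV, w=80) cum 295
  y=12 (Zone III, w=9) cum 304
⇒ y* = 2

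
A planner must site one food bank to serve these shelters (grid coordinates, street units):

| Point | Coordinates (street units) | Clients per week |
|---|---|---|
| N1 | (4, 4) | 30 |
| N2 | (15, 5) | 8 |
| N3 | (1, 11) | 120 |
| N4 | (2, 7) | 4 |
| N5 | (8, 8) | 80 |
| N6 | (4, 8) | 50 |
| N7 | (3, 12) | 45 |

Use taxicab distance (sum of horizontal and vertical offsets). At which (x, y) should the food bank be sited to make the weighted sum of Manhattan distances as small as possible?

Manhattan distance separates: Σwᵢ(|x−xᵢ|+|y−yᵢ|) = Σwᵢ|x−xᵢ| + Σwᵢ|y−yᵢ|, so x and y are optimised independently as 1-D weighted medians.
Total weight W = 337; half = 168.5.
x-coordinate, sorted with cumulative weight:
  x=1 (N3, w=120) cum 120
  x=2 (N4, w=4) cum 124
  x=3 (N7, w=45) cum 169  ← median
  x=4 (N1, w=30) cum 199
  x=4 (N6, w=50) cum 249
  x=8 (N5, w=80) cum 329
  x=15 (N2, w=8) cum 337
⇒ x* = 3
y-coordinate, sorted with cumulative weight:
  y=4 (N1, w=30) cum 30
  y=5 (N2, w=8) cum 38
  y=7 (N4, w=4) cum 42
  y=8 (N5, w=80) cum 122
  y=8 (N6, w=50) cum 172  ← median
  y=11 (N3, w=120) cum 292
  y=12 (N7, w=45) cum 337
⇒ y* = 8

(3, 8)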